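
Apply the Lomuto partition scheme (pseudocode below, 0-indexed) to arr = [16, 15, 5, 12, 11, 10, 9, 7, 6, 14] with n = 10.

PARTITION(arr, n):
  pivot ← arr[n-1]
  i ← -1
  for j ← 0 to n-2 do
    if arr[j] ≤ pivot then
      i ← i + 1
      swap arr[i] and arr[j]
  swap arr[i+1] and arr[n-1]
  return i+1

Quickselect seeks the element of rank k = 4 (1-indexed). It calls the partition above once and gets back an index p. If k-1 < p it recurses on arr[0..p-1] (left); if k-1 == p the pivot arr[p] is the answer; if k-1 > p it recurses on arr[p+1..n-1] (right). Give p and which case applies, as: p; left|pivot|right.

pivot = arr[9] = 14; i = -1
j=0: arr[0]=16 > 14 → no swap
j=1: arr[1]=15 > 14 → no swap
j=2: arr[2]=5 ≤ 14 → i=0, swap arr[0],arr[2] → [5, 15, 16, 12, 11, 10, 9, 7, 6, 14]
j=3: arr[3]=12 ≤ 14 → i=1, swap arr[1],arr[3] → [5, 12, 16, 15, 11, 10, 9, 7, 6, 14]
j=4: arr[4]=11 ≤ 14 → i=2, swap arr[2],arr[4] → [5, 12, 11, 15, 16, 10, 9, 7, 6, 14]
j=5: arr[5]=10 ≤ 14 → i=3, swap arr[3],arr[5] → [5, 12, 11, 10, 16, 15, 9, 7, 6, 14]
j=6: arr[6]=9 ≤ 14 → i=4, swap arr[4],arr[6] → [5, 12, 11, 10, 9, 15, 16, 7, 6, 14]
j=7: arr[7]=7 ≤ 14 → i=5, swap arr[5],arr[7] → [5, 12, 11, 10, 9, 7, 16, 15, 6, 14]
j=8: arr[8]=6 ≤ 14 → i=6, swap arr[6],arr[8] → [5, 12, 11, 10, 9, 7, 6, 15, 16, 14]
final swap arr[7],arr[9] → [5, 12, 11, 10, 9, 7, 6, 14, 16, 15]; return 7
p = 7; k-1 = 3 < 7 ⇒ left

7; left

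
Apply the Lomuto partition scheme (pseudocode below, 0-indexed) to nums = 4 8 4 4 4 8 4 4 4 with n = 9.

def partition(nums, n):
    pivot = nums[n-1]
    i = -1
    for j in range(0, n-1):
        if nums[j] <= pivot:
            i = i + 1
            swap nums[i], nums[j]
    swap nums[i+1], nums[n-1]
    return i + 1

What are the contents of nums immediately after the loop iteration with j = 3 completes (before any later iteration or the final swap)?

4 4 4 8 4 8 4 4 4

pivot=4, i=-1
j=0: 4≤4, i=0, swap(0,0) ⇒ 4 8 4 4 4 8 4 4 4
j=1: 8>4, skip
j=2: 4≤4, i=1, swap(1,2) ⇒ 4 4 8 4 4 8 4 4 4
j=3: 4≤4, i=2, swap(2,3) ⇒ 4 4 4 8 4 8 4 4 4
(after j=3) nums = 4 4 4 8 4 8 4 4 4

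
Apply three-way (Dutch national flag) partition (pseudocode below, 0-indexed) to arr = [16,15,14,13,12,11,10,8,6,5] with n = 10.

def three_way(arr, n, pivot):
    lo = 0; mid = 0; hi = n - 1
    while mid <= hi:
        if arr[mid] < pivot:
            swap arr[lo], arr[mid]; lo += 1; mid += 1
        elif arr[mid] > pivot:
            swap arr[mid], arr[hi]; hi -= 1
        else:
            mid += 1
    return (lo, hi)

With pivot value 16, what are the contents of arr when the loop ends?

[15,14,13,12,11,10,8,6,5,16]

lo=0 mid=0 hi=9
16=16: mid=1
15<16: swap(0,1), lo=1 mid=2 ⇒ [15,16,14,13,12,11,10,8,6,5]
14<16: swap(1,2), lo=2 mid=3 ⇒ [15,14,16,13,12,11,10,8,6,5]
13<16: swap(2,3), lo=3 mid=4 ⇒ [15,14,13,16,12,11,10,8,6,5]
12<16: swap(3,4), lo=4 mid=5 ⇒ [15,14,13,12,16,11,10,8,6,5]
11<16: swap(4,5), lo=5 mid=6 ⇒ [15,14,13,12,11,16,10,8,6,5]
10<16: swap(5,6), lo=6 mid=7 ⇒ [15,14,13,12,11,10,16,8,6,5]
8<16: swap(6,7), lo=7 mid=8 ⇒ [15,14,13,12,11,10,8,16,6,5]
6<16: swap(7,8), lo=8 mid=9 ⇒ [15,14,13,12,11,10,8,6,16,5]
5<16: swap(8,9), lo=9 mid=10 ⇒ [15,14,13,12,11,10,8,6,5,16]
done. lo=9 hi=9; arr=[15,14,13,12,11,10,8,6,5,16]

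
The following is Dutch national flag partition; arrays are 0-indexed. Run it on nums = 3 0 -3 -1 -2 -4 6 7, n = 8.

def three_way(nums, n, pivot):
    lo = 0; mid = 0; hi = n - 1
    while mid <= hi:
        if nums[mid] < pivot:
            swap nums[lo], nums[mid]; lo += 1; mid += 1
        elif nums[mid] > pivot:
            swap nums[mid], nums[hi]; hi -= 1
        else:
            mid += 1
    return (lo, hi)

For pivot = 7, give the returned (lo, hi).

pivot = 7; lo=0, mid=0, hi=7
nums[mid]=3<7: swap nums[0],nums[0]; lo=1,mid=1 → 3 0 -3 -1 -2 -4 6 7
nums[mid]=0<7: swap nums[1],nums[1]; lo=2,mid=2 → 3 0 -3 -1 -2 -4 6 7
nums[mid]=-3<7: swap nums[2],nums[2]; lo=3,mid=3 → 3 0 -3 -1 -2 -4 6 7
nums[mid]=-1<7: swap nums[3],nums[3]; lo=4,mid=4 → 3 0 -3 -1 -2 -4 6 7
nums[mid]=-2<7: swap nums[4],nums[4]; lo=5,mid=5 → 3 0 -3 -1 -2 -4 6 7
nums[mid]=-4<7: swap nums[5],nums[5]; lo=6,mid=6 → 3 0 -3 -1 -2 -4 6 7
nums[mid]=6<7: swap nums[6],nums[6]; lo=7,mid=7 → 3 0 -3 -1 -2 -4 6 7
nums[mid]=7=7: mid=8
end: lo=7, hi=7; nums = 3 0 -3 -1 -2 -4 6 7

(7, 7)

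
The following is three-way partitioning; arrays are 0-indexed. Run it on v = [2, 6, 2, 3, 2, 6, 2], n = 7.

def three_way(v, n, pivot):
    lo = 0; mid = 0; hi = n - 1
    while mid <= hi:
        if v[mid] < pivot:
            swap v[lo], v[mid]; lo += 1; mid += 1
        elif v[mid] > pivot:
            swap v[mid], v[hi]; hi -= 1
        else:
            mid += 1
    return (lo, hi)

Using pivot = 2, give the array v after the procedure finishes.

pivot = 2; lo=0, mid=0, hi=6
v[mid]=2=2: mid=1
v[mid]=6>2: swap v[1],v[6]; hi=5 → [2, 2, 2, 3, 2, 6, 6]
v[mid]=2=2: mid=2
v[mid]=2=2: mid=3
v[mid]=3>2: swap v[3],v[5]; hi=4 → [2, 2, 2, 6, 2, 3, 6]
v[mid]=6>2: swap v[3],v[4]; hi=3 → [2, 2, 2, 2, 6, 3, 6]
v[mid]=2=2: mid=4
end: lo=0, hi=3; v = [2, 2, 2, 2, 6, 3, 6]

[2, 2, 2, 2, 6, 3, 6]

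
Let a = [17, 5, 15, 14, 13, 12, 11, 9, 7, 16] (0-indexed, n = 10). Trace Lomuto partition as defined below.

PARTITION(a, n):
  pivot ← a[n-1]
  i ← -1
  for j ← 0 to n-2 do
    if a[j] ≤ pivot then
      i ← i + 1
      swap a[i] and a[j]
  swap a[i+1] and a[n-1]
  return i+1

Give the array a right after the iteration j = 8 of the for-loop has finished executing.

[5, 15, 14, 13, 12, 11, 9, 7, 17, 16]

pivot=16, i=-1
j=0: 17>16, skip
j=1: 5≤16, i=0, swap(0,1) ⇒ [5, 17, 15, 14, 13, 12, 11, 9, 7, 16]
j=2: 15≤16, i=1, swap(1,2) ⇒ [5, 15, 17, 14, 13, 12, 11, 9, 7, 16]
j=3: 14≤16, i=2, swap(2,3) ⇒ [5, 15, 14, 17, 13, 12, 11, 9, 7, 16]
j=4: 13≤16, i=3, swap(3,4) ⇒ [5, 15, 14, 13, 17, 12, 11, 9, 7, 16]
j=5: 12≤16, i=4, swap(4,5) ⇒ [5, 15, 14, 13, 12, 17, 11, 9, 7, 16]
j=6: 11≤16, i=5, swap(5,6) ⇒ [5, 15, 14, 13, 12, 11, 17, 9, 7, 16]
j=7: 9≤16, i=6, swap(6,7) ⇒ [5, 15, 14, 13, 12, 11, 9, 17, 7, 16]
j=8: 7≤16, i=7, swap(7,8) ⇒ [5, 15, 14, 13, 12, 11, 9, 7, 17, 16]
(after j=8) a = [5, 15, 14, 13, 12, 11, 9, 7, 17, 16]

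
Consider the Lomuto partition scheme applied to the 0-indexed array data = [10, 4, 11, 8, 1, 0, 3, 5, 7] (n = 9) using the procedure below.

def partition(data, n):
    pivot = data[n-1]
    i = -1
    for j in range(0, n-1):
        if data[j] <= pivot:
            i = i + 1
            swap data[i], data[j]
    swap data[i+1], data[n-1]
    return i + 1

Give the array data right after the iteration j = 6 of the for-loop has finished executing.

[4, 1, 0, 3, 10, 11, 8, 5, 7]

pivot=7, i=-1
j=0: 10>7, skip
j=1: 4≤7, i=0, swap(0,1) ⇒ [4, 10, 11, 8, 1, 0, 3, 5, 7]
j=2: 11>7, skip
j=3: 8>7, skip
j=4: 1≤7, i=1, swap(1,4) ⇒ [4, 1, 11, 8, 10, 0, 3, 5, 7]
j=5: 0≤7, i=2, swap(2,5) ⇒ [4, 1, 0, 8, 10, 11, 3, 5, 7]
j=6: 3≤7, i=3, swap(3,6) ⇒ [4, 1, 0, 3, 10, 11, 8, 5, 7]
(after j=6) data = [4, 1, 0, 3, 10, 11, 8, 5, 7]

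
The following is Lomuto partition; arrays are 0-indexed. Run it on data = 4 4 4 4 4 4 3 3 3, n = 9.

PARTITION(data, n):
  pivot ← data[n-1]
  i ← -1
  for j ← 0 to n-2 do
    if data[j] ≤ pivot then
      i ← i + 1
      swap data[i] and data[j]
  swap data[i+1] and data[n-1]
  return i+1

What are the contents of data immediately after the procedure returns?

3 3 3 4 4 4 4 4 4

pivot=3, i=-1
j=0: 4>3, skip
j=1: 4>3, skip
j=2: 4>3, skip
j=3: 4>3, skip
j=4: 4>3, skip
j=5: 4>3, skip
j=6: 3≤3, i=0, swap(0,6) ⇒ 3 4 4 4 4 4 4 3 3
j=7: 3≤3, i=1, swap(1,7) ⇒ 3 3 4 4 4 4 4 4 3
swap(2,8) ⇒ 3 3 3 4 4 4 4 4 4; return 2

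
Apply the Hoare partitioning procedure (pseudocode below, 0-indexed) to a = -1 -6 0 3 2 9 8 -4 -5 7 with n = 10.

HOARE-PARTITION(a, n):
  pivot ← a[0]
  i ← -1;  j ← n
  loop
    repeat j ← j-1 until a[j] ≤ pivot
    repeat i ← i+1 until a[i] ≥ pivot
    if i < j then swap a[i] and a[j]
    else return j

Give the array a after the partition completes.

pivot=-1
j stops at 8 (-5), i stops at 0 (-1); swap ⇒ -5 -6 0 3 2 9 8 -4 -1 7
j stops at 7 (-4), i stops at 2 (0); swap ⇒ -5 -6 -4 3 2 9 8 0 -1 7
j stops at 2, i stops at 3; i≥j ⇒ return 2. a=-5 -6 -4 3 2 9 8 0 -1 7

-5 -6 -4 3 2 9 8 0 -1 7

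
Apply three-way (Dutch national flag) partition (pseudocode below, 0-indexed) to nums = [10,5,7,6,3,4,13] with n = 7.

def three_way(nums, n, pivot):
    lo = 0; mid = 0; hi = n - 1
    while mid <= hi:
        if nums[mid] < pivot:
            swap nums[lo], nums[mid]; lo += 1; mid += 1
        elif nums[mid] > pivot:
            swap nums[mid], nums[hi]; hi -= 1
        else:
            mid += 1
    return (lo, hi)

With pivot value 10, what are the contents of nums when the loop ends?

lo=0 mid=0 hi=6
10=10: mid=1
5<10: swap(0,1), lo=1 mid=2 ⇒ [5,10,7,6,3,4,13]
7<10: swap(1,2), lo=2 mid=3 ⇒ [5,7,10,6,3,4,13]
6<10: swap(2,3), lo=3 mid=4 ⇒ [5,7,6,10,3,4,13]
3<10: swap(3,4), lo=4 mid=5 ⇒ [5,7,6,3,10,4,13]
4<10: swap(4,5), lo=5 mid=6 ⇒ [5,7,6,3,4,10,13]
13>10: swap(6,6), hi=5 ⇒ [5,7,6,3,4,10,13]
done. lo=5 hi=5; nums=[5,7,6,3,4,10,13]

[5,7,6,3,4,10,13]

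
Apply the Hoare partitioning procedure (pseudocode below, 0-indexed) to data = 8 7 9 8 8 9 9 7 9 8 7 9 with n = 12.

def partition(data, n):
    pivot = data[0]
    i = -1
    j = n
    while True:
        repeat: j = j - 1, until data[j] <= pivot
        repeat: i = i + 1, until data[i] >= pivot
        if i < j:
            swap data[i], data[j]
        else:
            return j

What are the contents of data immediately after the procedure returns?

7 7 8 7 8 9 9 8 9 9 8 9

pivot=8
j stops at 10 (7), i stops at 0 (8); swap ⇒ 7 7 9 8 8 9 9 7 9 8 8 9
j stops at 9 (8), i stops at 2 (9); swap ⇒ 7 7 8 8 8 9 9 7 9 9 8 9
j stops at 7 (7), i stops at 3 (8); swap ⇒ 7 7 8 7 8 9 9 8 9 9 8 9
j stops at 4, i stops at 4; i≥j ⇒ return 4. data=7 7 8 7 8 9 9 8 9 9 8 9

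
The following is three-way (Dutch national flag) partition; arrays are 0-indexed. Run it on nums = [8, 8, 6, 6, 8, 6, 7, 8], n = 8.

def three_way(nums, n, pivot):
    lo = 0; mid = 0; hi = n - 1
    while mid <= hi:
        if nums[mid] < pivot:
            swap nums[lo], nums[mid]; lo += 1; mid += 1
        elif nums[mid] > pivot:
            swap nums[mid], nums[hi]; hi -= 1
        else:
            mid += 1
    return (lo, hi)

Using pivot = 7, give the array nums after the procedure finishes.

[6, 6, 6, 7, 8, 8, 8, 8]

pivot = 7; lo=0, mid=0, hi=7
nums[mid]=8>7: swap nums[0],nums[7]; hi=6 → [8, 8, 6, 6, 8, 6, 7, 8]
nums[mid]=8>7: swap nums[0],nums[6]; hi=5 → [7, 8, 6, 6, 8, 6, 8, 8]
nums[mid]=7=7: mid=1
nums[mid]=8>7: swap nums[1],nums[5]; hi=4 → [7, 6, 6, 6, 8, 8, 8, 8]
nums[mid]=6<7: swap nums[0],nums[1]; lo=1,mid=2 → [6, 7, 6, 6, 8, 8, 8, 8]
nums[mid]=6<7: swap nums[1],nums[2]; lo=2,mid=3 → [6, 6, 7, 6, 8, 8, 8, 8]
nums[mid]=6<7: swap nums[2],nums[3]; lo=3,mid=4 → [6, 6, 6, 7, 8, 8, 8, 8]
nums[mid]=8>7: swap nums[4],nums[4]; hi=3 → [6, 6, 6, 7, 8, 8, 8, 8]
end: lo=3, hi=3; nums = [6, 6, 6, 7, 8, 8, 8, 8]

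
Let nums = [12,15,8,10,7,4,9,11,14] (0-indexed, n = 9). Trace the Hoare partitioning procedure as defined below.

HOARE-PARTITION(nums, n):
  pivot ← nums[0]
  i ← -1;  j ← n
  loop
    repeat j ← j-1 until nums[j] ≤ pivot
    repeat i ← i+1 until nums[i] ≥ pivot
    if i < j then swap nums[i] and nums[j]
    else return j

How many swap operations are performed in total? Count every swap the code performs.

pivot=12
j stops at 7 (11), i stops at 0 (12); swap ⇒ [11,15,8,10,7,4,9,12,14]
j stops at 6 (9), i stops at 1 (15); swap ⇒ [11,9,8,10,7,4,15,12,14]
j stops at 5, i stops at 6; i≥j ⇒ return 5. nums=[11,9,8,10,7,4,15,12,14]

2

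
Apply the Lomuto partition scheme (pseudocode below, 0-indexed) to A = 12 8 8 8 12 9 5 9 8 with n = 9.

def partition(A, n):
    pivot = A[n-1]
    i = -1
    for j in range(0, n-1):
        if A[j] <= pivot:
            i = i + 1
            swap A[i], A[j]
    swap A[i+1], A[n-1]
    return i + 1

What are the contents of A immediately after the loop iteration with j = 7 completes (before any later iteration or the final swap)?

pivot = A[8] = 8; i = -1
j=0: A[0]=12 > 8 → no swap
j=1: A[1]=8 ≤ 8 → i=0, swap A[0],A[1] → 8 12 8 8 12 9 5 9 8
j=2: A[2]=8 ≤ 8 → i=1, swap A[1],A[2] → 8 8 12 8 12 9 5 9 8
j=3: A[3]=8 ≤ 8 → i=2, swap A[2],A[3] → 8 8 8 12 12 9 5 9 8
j=4: A[4]=12 > 8 → no swap
j=5: A[5]=9 > 8 → no swap
j=6: A[6]=5 ≤ 8 → i=3, swap A[3],A[6] → 8 8 8 5 12 9 12 9 8
j=7: A[7]=9 > 8 → no swap
(after j=7) A = 8 8 8 5 12 9 12 9 8

8 8 8 5 12 9 12 9 8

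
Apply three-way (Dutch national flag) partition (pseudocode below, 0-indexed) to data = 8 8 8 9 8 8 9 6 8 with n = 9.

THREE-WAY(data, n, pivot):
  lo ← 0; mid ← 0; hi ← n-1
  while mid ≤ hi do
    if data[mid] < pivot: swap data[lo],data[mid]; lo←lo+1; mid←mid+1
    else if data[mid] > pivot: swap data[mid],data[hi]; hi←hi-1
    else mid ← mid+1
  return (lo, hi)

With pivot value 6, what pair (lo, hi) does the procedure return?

lo=0 mid=0 hi=8
8>6: swap(0,8), hi=7 ⇒ 8 8 8 9 8 8 9 6 8
8>6: swap(0,7), hi=6 ⇒ 6 8 8 9 8 8 9 8 8
6=6: mid=1
8>6: swap(1,6), hi=5 ⇒ 6 9 8 9 8 8 8 8 8
9>6: swap(1,5), hi=4 ⇒ 6 8 8 9 8 9 8 8 8
8>6: swap(1,4), hi=3 ⇒ 6 8 8 9 8 9 8 8 8
8>6: swap(1,3), hi=2 ⇒ 6 9 8 8 8 9 8 8 8
9>6: swap(1,2), hi=1 ⇒ 6 8 9 8 8 9 8 8 8
8>6: swap(1,1), hi=0 ⇒ 6 8 9 8 8 9 8 8 8
done. lo=0 hi=0; data=6 8 9 8 8 9 8 8 8

(0, 0)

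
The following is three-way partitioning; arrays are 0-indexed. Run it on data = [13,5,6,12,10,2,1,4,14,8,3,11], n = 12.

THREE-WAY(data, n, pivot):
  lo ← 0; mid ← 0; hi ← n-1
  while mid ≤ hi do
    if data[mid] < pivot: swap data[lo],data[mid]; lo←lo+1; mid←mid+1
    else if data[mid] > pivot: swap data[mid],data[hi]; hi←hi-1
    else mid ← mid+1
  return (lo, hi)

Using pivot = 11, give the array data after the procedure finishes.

[5,6,3,10,2,1,4,8,11,14,12,13]

pivot = 11; lo=0, mid=0, hi=11
data[mid]=13>11: swap data[0],data[11]; hi=10 → [11,5,6,12,10,2,1,4,14,8,3,13]
data[mid]=11=11: mid=1
data[mid]=5<11: swap data[0],data[1]; lo=1,mid=2 → [5,11,6,12,10,2,1,4,14,8,3,13]
data[mid]=6<11: swap data[1],data[2]; lo=2,mid=3 → [5,6,11,12,10,2,1,4,14,8,3,13]
data[mid]=12>11: swap data[3],data[10]; hi=9 → [5,6,11,3,10,2,1,4,14,8,12,13]
data[mid]=3<11: swap data[2],data[3]; lo=3,mid=4 → [5,6,3,11,10,2,1,4,14,8,12,13]
data[mid]=10<11: swap data[3],data[4]; lo=4,mid=5 → [5,6,3,10,11,2,1,4,14,8,12,13]
data[mid]=2<11: swap data[4],data[5]; lo=5,mid=6 → [5,6,3,10,2,11,1,4,14,8,12,13]
data[mid]=1<11: swap data[5],data[6]; lo=6,mid=7 → [5,6,3,10,2,1,11,4,14,8,12,13]
data[mid]=4<11: swap data[6],data[7]; lo=7,mid=8 → [5,6,3,10,2,1,4,11,14,8,12,13]
data[mid]=14>11: swap data[8],data[9]; hi=8 → [5,6,3,10,2,1,4,11,8,14,12,13]
data[mid]=8<11: swap data[7],data[8]; lo=8,mid=9 → [5,6,3,10,2,1,4,8,11,14,12,13]
end: lo=8, hi=8; data = [5,6,3,10,2,1,4,8,11,14,12,13]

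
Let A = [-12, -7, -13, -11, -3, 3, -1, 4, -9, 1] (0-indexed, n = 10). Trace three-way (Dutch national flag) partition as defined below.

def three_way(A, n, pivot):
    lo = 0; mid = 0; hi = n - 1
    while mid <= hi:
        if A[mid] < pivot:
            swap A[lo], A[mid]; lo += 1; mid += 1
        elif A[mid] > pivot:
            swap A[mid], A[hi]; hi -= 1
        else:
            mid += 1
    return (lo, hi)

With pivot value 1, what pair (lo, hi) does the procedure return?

(7, 7)

pivot = 1; lo=0, mid=0, hi=9
A[mid]=-12<1: swap A[0],A[0]; lo=1,mid=1 → [-12, -7, -13, -11, -3, 3, -1, 4, -9, 1]
A[mid]=-7<1: swap A[1],A[1]; lo=2,mid=2 → [-12, -7, -13, -11, -3, 3, -1, 4, -9, 1]
A[mid]=-13<1: swap A[2],A[2]; lo=3,mid=3 → [-12, -7, -13, -11, -3, 3, -1, 4, -9, 1]
A[mid]=-11<1: swap A[3],A[3]; lo=4,mid=4 → [-12, -7, -13, -11, -3, 3, -1, 4, -9, 1]
A[mid]=-3<1: swap A[4],A[4]; lo=5,mid=5 → [-12, -7, -13, -11, -3, 3, -1, 4, -9, 1]
A[mid]=3>1: swap A[5],A[9]; hi=8 → [-12, -7, -13, -11, -3, 1, -1, 4, -9, 3]
A[mid]=1=1: mid=6
A[mid]=-1<1: swap A[5],A[6]; lo=6,mid=7 → [-12, -7, -13, -11, -3, -1, 1, 4, -9, 3]
A[mid]=4>1: swap A[7],A[8]; hi=7 → [-12, -7, -13, -11, -3, -1, 1, -9, 4, 3]
A[mid]=-9<1: swap A[6],A[7]; lo=7,mid=8 → [-12, -7, -13, -11, -3, -1, -9, 1, 4, 3]
end: lo=7, hi=7; A = [-12, -7, -13, -11, -3, -1, -9, 1, 4, 3]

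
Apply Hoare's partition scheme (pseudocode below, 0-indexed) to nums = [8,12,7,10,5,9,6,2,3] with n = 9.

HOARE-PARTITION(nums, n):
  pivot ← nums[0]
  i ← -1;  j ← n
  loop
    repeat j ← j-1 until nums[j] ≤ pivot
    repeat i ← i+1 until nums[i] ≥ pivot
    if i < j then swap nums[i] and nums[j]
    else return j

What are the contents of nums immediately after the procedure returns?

pivot=8
j stops at 8 (3), i stops at 0 (8); swap ⇒ [3,12,7,10,5,9,6,2,8]
j stops at 7 (2), i stops at 1 (12); swap ⇒ [3,2,7,10,5,9,6,12,8]
j stops at 6 (6), i stops at 3 (10); swap ⇒ [3,2,7,6,5,9,10,12,8]
j stops at 4, i stops at 5; i≥j ⇒ return 4. nums=[3,2,7,6,5,9,10,12,8]

[3,2,7,6,5,9,10,12,8]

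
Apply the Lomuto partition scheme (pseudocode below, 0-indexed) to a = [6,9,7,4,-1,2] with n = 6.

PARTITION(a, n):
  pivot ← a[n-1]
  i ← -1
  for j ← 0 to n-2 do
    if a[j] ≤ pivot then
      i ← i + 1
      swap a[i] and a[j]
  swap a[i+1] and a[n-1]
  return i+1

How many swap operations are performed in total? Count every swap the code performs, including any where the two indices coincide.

pivot=2, i=-1
j=0: 6>2, skip
j=1: 9>2, skip
j=2: 7>2, skip
j=3: 4>2, skip
j=4: -1≤2, i=0, swap(0,4) ⇒ [-1,9,7,4,6,2]
swap(1,5) ⇒ [-1,2,7,4,6,9]; return 1

2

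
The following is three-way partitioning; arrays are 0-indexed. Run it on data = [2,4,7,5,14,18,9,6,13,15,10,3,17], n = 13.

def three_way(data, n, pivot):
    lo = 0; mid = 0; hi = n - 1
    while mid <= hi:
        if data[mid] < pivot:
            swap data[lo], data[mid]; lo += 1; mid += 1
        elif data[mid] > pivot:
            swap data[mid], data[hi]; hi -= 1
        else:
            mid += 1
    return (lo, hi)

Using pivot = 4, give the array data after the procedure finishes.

[2,3,4,14,18,9,6,13,15,10,5,17,7]

pivot = 4; lo=0, mid=0, hi=12
data[mid]=2<4: swap data[0],data[0]; lo=1,mid=1 → [2,4,7,5,14,18,9,6,13,15,10,3,17]
data[mid]=4=4: mid=2
data[mid]=7>4: swap data[2],data[12]; hi=11 → [2,4,17,5,14,18,9,6,13,15,10,3,7]
data[mid]=17>4: swap data[2],data[11]; hi=10 → [2,4,3,5,14,18,9,6,13,15,10,17,7]
data[mid]=3<4: swap data[1],data[2]; lo=2,mid=3 → [2,3,4,5,14,18,9,6,13,15,10,17,7]
data[mid]=5>4: swap data[3],data[10]; hi=9 → [2,3,4,10,14,18,9,6,13,15,5,17,7]
data[mid]=10>4: swap data[3],data[9]; hi=8 → [2,3,4,15,14,18,9,6,13,10,5,17,7]
data[mid]=15>4: swap data[3],data[8]; hi=7 → [2,3,4,13,14,18,9,6,15,10,5,17,7]
data[mid]=13>4: swap data[3],data[7]; hi=6 → [2,3,4,6,14,18,9,13,15,10,5,17,7]
data[mid]=6>4: swap data[3],data[6]; hi=5 → [2,3,4,9,14,18,6,13,15,10,5,17,7]
data[mid]=9>4: swap data[3],data[5]; hi=4 → [2,3,4,18,14,9,6,13,15,10,5,17,7]
data[mid]=18>4: swap data[3],data[4]; hi=3 → [2,3,4,14,18,9,6,13,15,10,5,17,7]
data[mid]=14>4: swap data[3],data[3]; hi=2 → [2,3,4,14,18,9,6,13,15,10,5,17,7]
end: lo=2, hi=2; data = [2,3,4,14,18,9,6,13,15,10,5,17,7]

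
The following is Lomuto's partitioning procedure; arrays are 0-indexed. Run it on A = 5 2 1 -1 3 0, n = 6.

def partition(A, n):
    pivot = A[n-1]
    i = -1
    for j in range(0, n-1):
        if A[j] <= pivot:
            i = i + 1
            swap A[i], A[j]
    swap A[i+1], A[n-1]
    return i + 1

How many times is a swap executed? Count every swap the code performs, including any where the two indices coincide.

2

pivot=0, i=-1
j=0: 5>0, skip
j=1: 2>0, skip
j=2: 1>0, skip
j=3: -1≤0, i=0, swap(0,3) ⇒ -1 2 1 5 3 0
j=4: 3>0, skip
swap(1,5) ⇒ -1 0 1 5 3 2; return 1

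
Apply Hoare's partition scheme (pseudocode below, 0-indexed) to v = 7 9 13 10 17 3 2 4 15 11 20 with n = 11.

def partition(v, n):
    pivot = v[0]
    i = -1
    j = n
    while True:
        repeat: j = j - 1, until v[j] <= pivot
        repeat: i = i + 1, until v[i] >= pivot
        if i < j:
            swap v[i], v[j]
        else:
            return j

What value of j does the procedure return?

pivot=7
j stops at 7 (4), i stops at 0 (7); swap ⇒ 4 9 13 10 17 3 2 7 15 11 20
j stops at 6 (2), i stops at 1 (9); swap ⇒ 4 2 13 10 17 3 9 7 15 11 20
j stops at 5 (3), i stops at 2 (13); swap ⇒ 4 2 3 10 17 13 9 7 15 11 20
j stops at 2, i stops at 3; i≥j ⇒ return 2. v=4 2 3 10 17 13 9 7 15 11 20

2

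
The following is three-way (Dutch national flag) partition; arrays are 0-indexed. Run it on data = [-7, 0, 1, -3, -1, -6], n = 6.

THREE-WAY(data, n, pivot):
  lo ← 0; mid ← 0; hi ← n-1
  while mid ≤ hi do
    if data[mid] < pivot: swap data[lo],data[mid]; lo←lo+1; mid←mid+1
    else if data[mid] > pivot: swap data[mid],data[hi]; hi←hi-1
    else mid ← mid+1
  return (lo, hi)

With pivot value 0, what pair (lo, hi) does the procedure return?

(4, 4)

lo=0 mid=0 hi=5
-7<0: swap(0,0), lo=1 mid=1 ⇒ [-7, 0, 1, -3, -1, -6]
0=0: mid=2
1>0: swap(2,5), hi=4 ⇒ [-7, 0, -6, -3, -1, 1]
-6<0: swap(1,2), lo=2 mid=3 ⇒ [-7, -6, 0, -3, -1, 1]
-3<0: swap(2,3), lo=3 mid=4 ⇒ [-7, -6, -3, 0, -1, 1]
-1<0: swap(3,4), lo=4 mid=5 ⇒ [-7, -6, -3, -1, 0, 1]
done. lo=4 hi=4; data=[-7, -6, -3, -1, 0, 1]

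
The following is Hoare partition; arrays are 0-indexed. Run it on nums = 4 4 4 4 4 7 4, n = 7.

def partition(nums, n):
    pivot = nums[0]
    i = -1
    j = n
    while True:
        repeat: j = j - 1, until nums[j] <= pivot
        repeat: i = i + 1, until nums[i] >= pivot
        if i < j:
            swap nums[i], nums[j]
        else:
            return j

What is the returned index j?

pivot = nums[0] = 4; i = -1, j = 7
j→6 (nums[6]=4≤4), i→0 (nums[0]=4≥4); i<j, swap → 4 4 4 4 4 7 4
j→4 (nums[4]=4≤4), i→1 (nums[1]=4≥4); i<j, swap → 4 4 4 4 4 7 4
j→3 (nums[3]=4≤4), i→2 (nums[2]=4≥4); i<j, swap → 4 4 4 4 4 7 4
j→2, i→3; i≥j, return j=2. nums = 4 4 4 4 4 7 4

2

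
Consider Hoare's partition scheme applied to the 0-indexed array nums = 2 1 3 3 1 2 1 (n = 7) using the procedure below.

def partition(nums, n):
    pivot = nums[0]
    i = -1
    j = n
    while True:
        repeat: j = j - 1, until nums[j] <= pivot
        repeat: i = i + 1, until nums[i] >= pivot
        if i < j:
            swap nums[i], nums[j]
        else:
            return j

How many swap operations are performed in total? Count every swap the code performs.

pivot = nums[0] = 2; i = -1, j = 7
j→6 (nums[6]=1≤2), i→0 (nums[0]=2≥2); i<j, swap → 1 1 3 3 1 2 2
j→5 (nums[5]=2≤2), i→2 (nums[2]=3≥2); i<j, swap → 1 1 2 3 1 3 2
j→4 (nums[4]=1≤2), i→3 (nums[3]=3≥2); i<j, swap → 1 1 2 1 3 3 2
j→3, i→4; i≥j, return j=3. nums = 1 1 2 1 3 3 2

3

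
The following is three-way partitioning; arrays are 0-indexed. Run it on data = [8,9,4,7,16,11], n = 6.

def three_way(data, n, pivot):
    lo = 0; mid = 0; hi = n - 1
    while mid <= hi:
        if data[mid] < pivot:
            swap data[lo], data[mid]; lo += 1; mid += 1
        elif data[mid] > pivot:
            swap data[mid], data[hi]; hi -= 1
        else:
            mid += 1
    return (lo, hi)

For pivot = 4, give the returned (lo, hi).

pivot = 4; lo=0, mid=0, hi=5
data[mid]=8>4: swap data[0],data[5]; hi=4 → [11,9,4,7,16,8]
data[mid]=11>4: swap data[0],data[4]; hi=3 → [16,9,4,7,11,8]
data[mid]=16>4: swap data[0],data[3]; hi=2 → [7,9,4,16,11,8]
data[mid]=7>4: swap data[0],data[2]; hi=1 → [4,9,7,16,11,8]
data[mid]=4=4: mid=1
data[mid]=9>4: swap data[1],data[1]; hi=0 → [4,9,7,16,11,8]
end: lo=0, hi=0; data = [4,9,7,16,11,8]

(0, 0)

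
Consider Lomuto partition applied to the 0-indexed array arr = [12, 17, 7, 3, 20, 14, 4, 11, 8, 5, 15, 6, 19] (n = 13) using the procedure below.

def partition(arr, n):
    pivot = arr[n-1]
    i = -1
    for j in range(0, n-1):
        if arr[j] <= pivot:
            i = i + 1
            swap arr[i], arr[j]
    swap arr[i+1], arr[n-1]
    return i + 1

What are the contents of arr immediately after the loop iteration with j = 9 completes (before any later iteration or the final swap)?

pivot=19, i=-1
j=0: 12≤19, i=0, swap(0,0) ⇒ [12, 17, 7, 3, 20, 14, 4, 11, 8, 5, 15, 6, 19]
j=1: 17≤19, i=1, swap(1,1) ⇒ [12, 17, 7, 3, 20, 14, 4, 11, 8, 5, 15, 6, 19]
j=2: 7≤19, i=2, swap(2,2) ⇒ [12, 17, 7, 3, 20, 14, 4, 11, 8, 5, 15, 6, 19]
j=3: 3≤19, i=3, swap(3,3) ⇒ [12, 17, 7, 3, 20, 14, 4, 11, 8, 5, 15, 6, 19]
j=4: 20>19, skip
j=5: 14≤19, i=4, swap(4,5) ⇒ [12, 17, 7, 3, 14, 20, 4, 11, 8, 5, 15, 6, 19]
j=6: 4≤19, i=5, swap(5,6) ⇒ [12, 17, 7, 3, 14, 4, 20, 11, 8, 5, 15, 6, 19]
j=7: 11≤19, i=6, swap(6,7) ⇒ [12, 17, 7, 3, 14, 4, 11, 20, 8, 5, 15, 6, 19]
j=8: 8≤19, i=7, swap(7,8) ⇒ [12, 17, 7, 3, 14, 4, 11, 8, 20, 5, 15, 6, 19]
j=9: 5≤19, i=8, swap(8,9) ⇒ [12, 17, 7, 3, 14, 4, 11, 8, 5, 20, 15, 6, 19]
(after j=9) arr = [12, 17, 7, 3, 14, 4, 11, 8, 5, 20, 15, 6, 19]

[12, 17, 7, 3, 14, 4, 11, 8, 5, 20, 15, 6, 19]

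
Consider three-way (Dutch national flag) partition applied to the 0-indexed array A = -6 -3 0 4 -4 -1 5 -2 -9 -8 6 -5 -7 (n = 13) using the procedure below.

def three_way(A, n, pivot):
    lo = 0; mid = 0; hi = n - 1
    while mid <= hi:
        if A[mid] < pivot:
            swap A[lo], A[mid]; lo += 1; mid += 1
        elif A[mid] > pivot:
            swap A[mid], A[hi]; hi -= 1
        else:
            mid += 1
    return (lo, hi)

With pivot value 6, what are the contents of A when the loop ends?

-6 -3 0 4 -4 -1 5 -2 -9 -8 -5 -7 6

lo=0 mid=0 hi=12
-6<6: swap(0,0), lo=1 mid=1 ⇒ -6 -3 0 4 -4 -1 5 -2 -9 -8 6 -5 -7
-3<6: swap(1,1), lo=2 mid=2 ⇒ -6 -3 0 4 -4 -1 5 -2 -9 -8 6 -5 -7
0<6: swap(2,2), lo=3 mid=3 ⇒ -6 -3 0 4 -4 -1 5 -2 -9 -8 6 -5 -7
4<6: swap(3,3), lo=4 mid=4 ⇒ -6 -3 0 4 -4 -1 5 -2 -9 -8 6 -5 -7
-4<6: swap(4,4), lo=5 mid=5 ⇒ -6 -3 0 4 -4 -1 5 -2 -9 -8 6 -5 -7
-1<6: swap(5,5), lo=6 mid=6 ⇒ -6 -3 0 4 -4 -1 5 -2 -9 -8 6 -5 -7
5<6: swap(6,6), lo=7 mid=7 ⇒ -6 -3 0 4 -4 -1 5 -2 -9 -8 6 -5 -7
-2<6: swap(7,7), lo=8 mid=8 ⇒ -6 -3 0 4 -4 -1 5 -2 -9 -8 6 -5 -7
-9<6: swap(8,8), lo=9 mid=9 ⇒ -6 -3 0 4 -4 -1 5 -2 -9 -8 6 -5 -7
-8<6: swap(9,9), lo=10 mid=10 ⇒ -6 -3 0 4 -4 -1 5 -2 -9 -8 6 -5 -7
6=6: mid=11
-5<6: swap(10,11), lo=11 mid=12 ⇒ -6 -3 0 4 -4 -1 5 -2 -9 -8 -5 6 -7
-7<6: swap(11,12), lo=12 mid=13 ⇒ -6 -3 0 4 -4 -1 5 -2 -9 -8 -5 -7 6
done. lo=12 hi=12; A=-6 -3 0 4 -4 -1 5 -2 -9 -8 -5 -7 6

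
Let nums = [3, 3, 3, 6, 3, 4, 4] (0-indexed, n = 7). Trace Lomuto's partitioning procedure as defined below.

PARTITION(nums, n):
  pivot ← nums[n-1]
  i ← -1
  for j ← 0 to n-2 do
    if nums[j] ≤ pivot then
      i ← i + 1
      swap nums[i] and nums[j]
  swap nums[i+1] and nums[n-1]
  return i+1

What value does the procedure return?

5

pivot=4, i=-1
j=0: 3≤4, i=0, swap(0,0) ⇒ [3, 3, 3, 6, 3, 4, 4]
j=1: 3≤4, i=1, swap(1,1) ⇒ [3, 3, 3, 6, 3, 4, 4]
j=2: 3≤4, i=2, swap(2,2) ⇒ [3, 3, 3, 6, 3, 4, 4]
j=3: 6>4, skip
j=4: 3≤4, i=3, swap(3,4) ⇒ [3, 3, 3, 3, 6, 4, 4]
j=5: 4≤4, i=4, swap(4,5) ⇒ [3, 3, 3, 3, 4, 6, 4]
swap(5,6) ⇒ [3, 3, 3, 3, 4, 4, 6]; return 5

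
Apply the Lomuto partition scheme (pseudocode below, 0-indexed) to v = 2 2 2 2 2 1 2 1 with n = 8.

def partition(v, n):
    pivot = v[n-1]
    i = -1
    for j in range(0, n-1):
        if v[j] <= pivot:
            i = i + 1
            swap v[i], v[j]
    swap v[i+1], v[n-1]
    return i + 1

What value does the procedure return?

1

pivot = v[7] = 1; i = -1
j=0: v[0]=2 > 1 → no swap
j=1: v[1]=2 > 1 → no swap
j=2: v[2]=2 > 1 → no swap
j=3: v[3]=2 > 1 → no swap
j=4: v[4]=2 > 1 → no swap
j=5: v[5]=1 ≤ 1 → i=0, swap v[0],v[5] → 1 2 2 2 2 2 2 1
j=6: v[6]=2 > 1 → no swap
final swap v[1],v[7] → 1 1 2 2 2 2 2 2; return 1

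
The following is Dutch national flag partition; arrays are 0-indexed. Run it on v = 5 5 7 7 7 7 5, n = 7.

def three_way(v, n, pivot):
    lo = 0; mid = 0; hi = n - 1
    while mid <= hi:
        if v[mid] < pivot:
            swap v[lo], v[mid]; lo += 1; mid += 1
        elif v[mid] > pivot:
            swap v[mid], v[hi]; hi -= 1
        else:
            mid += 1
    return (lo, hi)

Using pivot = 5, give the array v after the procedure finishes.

pivot = 5; lo=0, mid=0, hi=6
v[mid]=5=5: mid=1
v[mid]=5=5: mid=2
v[mid]=7>5: swap v[2],v[6]; hi=5 → 5 5 5 7 7 7 7
v[mid]=5=5: mid=3
v[mid]=7>5: swap v[3],v[5]; hi=4 → 5 5 5 7 7 7 7
v[mid]=7>5: swap v[3],v[4]; hi=3 → 5 5 5 7 7 7 7
v[mid]=7>5: swap v[3],v[3]; hi=2 → 5 5 5 7 7 7 7
end: lo=0, hi=2; v = 5 5 5 7 7 7 7

5 5 5 7 7 7 7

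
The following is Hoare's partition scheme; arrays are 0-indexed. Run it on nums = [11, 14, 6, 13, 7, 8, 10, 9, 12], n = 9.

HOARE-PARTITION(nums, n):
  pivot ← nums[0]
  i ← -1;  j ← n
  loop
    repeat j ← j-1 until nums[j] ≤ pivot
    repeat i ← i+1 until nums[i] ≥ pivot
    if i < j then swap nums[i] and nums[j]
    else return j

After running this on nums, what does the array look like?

pivot=11
j stops at 7 (9), i stops at 0 (11); swap ⇒ [9, 14, 6, 13, 7, 8, 10, 11, 12]
j stops at 6 (10), i stops at 1 (14); swap ⇒ [9, 10, 6, 13, 7, 8, 14, 11, 12]
j stops at 5 (8), i stops at 3 (13); swap ⇒ [9, 10, 6, 8, 7, 13, 14, 11, 12]
j stops at 4, i stops at 5; i≥j ⇒ return 4. nums=[9, 10, 6, 8, 7, 13, 14, 11, 12]

[9, 10, 6, 8, 7, 13, 14, 11, 12]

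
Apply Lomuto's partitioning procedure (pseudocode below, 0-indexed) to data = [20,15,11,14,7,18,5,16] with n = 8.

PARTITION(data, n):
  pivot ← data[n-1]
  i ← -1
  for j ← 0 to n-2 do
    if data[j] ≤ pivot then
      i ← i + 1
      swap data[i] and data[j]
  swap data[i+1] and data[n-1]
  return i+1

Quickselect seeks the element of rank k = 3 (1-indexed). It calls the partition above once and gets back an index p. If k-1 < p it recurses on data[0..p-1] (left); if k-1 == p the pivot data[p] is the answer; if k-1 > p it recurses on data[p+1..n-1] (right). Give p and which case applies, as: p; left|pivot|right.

5; left

pivot=16, i=-1
j=0: 20>16, skip
j=1: 15≤16, i=0, swap(0,1) ⇒ [15,20,11,14,7,18,5,16]
j=2: 11≤16, i=1, swap(1,2) ⇒ [15,11,20,14,7,18,5,16]
j=3: 14≤16, i=2, swap(2,3) ⇒ [15,11,14,20,7,18,5,16]
j=4: 7≤16, i=3, swap(3,4) ⇒ [15,11,14,7,20,18,5,16]
j=5: 18>16, skip
j=6: 5≤16, i=4, swap(4,6) ⇒ [15,11,14,7,5,18,20,16]
swap(5,7) ⇒ [15,11,14,7,5,16,20,18]; return 5
p = 5; k-1 = 2 < 5 ⇒ left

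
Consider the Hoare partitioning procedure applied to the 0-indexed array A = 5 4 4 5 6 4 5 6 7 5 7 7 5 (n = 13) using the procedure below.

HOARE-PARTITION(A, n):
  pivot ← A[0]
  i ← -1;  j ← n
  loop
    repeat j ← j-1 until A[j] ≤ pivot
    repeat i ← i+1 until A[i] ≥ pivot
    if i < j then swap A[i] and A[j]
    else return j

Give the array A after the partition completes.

pivot = A[0] = 5; i = -1, j = 13
j→12 (A[12]=5≤5), i→0 (A[0]=5≥5); i<j, swap → 5 4 4 5 6 4 5 6 7 5 7 7 5
j→9 (A[9]=5≤5), i→3 (A[3]=5≥5); i<j, swap → 5 4 4 5 6 4 5 6 7 5 7 7 5
j→6 (A[6]=5≤5), i→4 (A[4]=6≥5); i<j, swap → 5 4 4 5 5 4 6 6 7 5 7 7 5
j→5, i→6; i≥j, return j=5. A = 5 4 4 5 5 4 6 6 7 5 7 7 5

5 4 4 5 5 4 6 6 7 5 7 7 5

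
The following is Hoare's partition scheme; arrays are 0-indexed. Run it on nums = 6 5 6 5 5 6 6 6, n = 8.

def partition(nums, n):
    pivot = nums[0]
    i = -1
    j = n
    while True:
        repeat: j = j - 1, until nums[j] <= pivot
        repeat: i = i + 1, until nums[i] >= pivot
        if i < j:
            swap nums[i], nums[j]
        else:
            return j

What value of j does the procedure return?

5

pivot = nums[0] = 6; i = -1, j = 8
j→7 (nums[7]=6≤6), i→0 (nums[0]=6≥6); i<j, swap → 6 5 6 5 5 6 6 6
j→6 (nums[6]=6≤6), i→2 (nums[2]=6≥6); i<j, swap → 6 5 6 5 5 6 6 6
j→5, i→5; i≥j, return j=5. nums = 6 5 6 5 5 6 6 6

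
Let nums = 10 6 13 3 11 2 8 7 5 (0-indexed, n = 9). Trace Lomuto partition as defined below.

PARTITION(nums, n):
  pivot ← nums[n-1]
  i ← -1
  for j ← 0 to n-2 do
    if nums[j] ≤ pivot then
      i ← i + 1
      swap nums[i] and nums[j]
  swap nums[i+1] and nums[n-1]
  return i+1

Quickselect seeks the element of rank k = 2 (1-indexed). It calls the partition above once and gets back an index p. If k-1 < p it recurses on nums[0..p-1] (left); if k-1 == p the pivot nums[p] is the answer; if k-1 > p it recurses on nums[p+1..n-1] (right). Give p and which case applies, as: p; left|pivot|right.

pivot=5, i=-1
j=0: 10>5, skip
j=1: 6>5, skip
j=2: 13>5, skip
j=3: 3≤5, i=0, swap(0,3) ⇒ 3 6 13 10 11 2 8 7 5
j=4: 11>5, skip
j=5: 2≤5, i=1, swap(1,5) ⇒ 3 2 13 10 11 6 8 7 5
j=6: 8>5, skip
j=7: 7>5, skip
swap(2,8) ⇒ 3 2 5 10 11 6 8 7 13; return 2
p = 2; k-1 = 1 < 2 ⇒ left

2; left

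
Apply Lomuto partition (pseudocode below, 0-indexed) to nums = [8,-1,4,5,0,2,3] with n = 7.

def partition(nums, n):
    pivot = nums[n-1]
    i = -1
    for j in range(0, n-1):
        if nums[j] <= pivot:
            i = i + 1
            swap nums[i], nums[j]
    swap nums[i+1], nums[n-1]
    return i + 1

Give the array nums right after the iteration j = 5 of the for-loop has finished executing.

[-1,0,2,5,8,4,3]

pivot=3, i=-1
j=0: 8>3, skip
j=1: -1≤3, i=0, swap(0,1) ⇒ [-1,8,4,5,0,2,3]
j=2: 4>3, skip
j=3: 5>3, skip
j=4: 0≤3, i=1, swap(1,4) ⇒ [-1,0,4,5,8,2,3]
j=5: 2≤3, i=2, swap(2,5) ⇒ [-1,0,2,5,8,4,3]
(after j=5) nums = [-1,0,2,5,8,4,3]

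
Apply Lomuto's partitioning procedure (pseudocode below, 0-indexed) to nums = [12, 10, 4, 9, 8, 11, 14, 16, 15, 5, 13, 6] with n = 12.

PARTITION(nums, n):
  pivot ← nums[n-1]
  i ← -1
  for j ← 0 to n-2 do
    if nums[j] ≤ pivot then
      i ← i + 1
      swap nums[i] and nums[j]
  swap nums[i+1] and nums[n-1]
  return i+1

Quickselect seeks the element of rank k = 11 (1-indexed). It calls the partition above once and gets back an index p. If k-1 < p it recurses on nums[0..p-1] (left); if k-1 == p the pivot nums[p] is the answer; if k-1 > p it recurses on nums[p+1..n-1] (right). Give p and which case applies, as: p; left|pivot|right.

pivot = nums[11] = 6; i = -1
j=0: nums[0]=12 > 6 → no swap
j=1: nums[1]=10 > 6 → no swap
j=2: nums[2]=4 ≤ 6 → i=0, swap nums[0],nums[2] → [4, 10, 12, 9, 8, 11, 14, 16, 15, 5, 13, 6]
j=3: nums[3]=9 > 6 → no swap
j=4: nums[4]=8 > 6 → no swap
j=5: nums[5]=11 > 6 → no swap
j=6: nums[6]=14 > 6 → no swap
j=7: nums[7]=16 > 6 → no swap
j=8: nums[8]=15 > 6 → no swap
j=9: nums[9]=5 ≤ 6 → i=1, swap nums[1],nums[9] → [4, 5, 12, 9, 8, 11, 14, 16, 15, 10, 13, 6]
j=10: nums[10]=13 > 6 → no swap
final swap nums[2],nums[11] → [4, 5, 6, 9, 8, 11, 14, 16, 15, 10, 13, 12]; return 2
p = 2; k-1 = 10 > 2 ⇒ right

2; right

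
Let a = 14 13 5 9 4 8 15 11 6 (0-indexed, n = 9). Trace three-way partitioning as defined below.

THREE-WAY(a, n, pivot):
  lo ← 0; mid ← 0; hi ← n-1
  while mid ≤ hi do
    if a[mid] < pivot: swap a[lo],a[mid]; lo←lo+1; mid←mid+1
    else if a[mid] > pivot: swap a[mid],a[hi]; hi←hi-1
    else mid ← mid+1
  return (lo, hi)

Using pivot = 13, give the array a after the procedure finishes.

6 5 9 4 8 11 13 15 14

lo=0 mid=0 hi=8
14>13: swap(0,8), hi=7 ⇒ 6 13 5 9 4 8 15 11 14
6<13: swap(0,0), lo=1 mid=1 ⇒ 6 13 5 9 4 8 15 11 14
13=13: mid=2
5<13: swap(1,2), lo=2 mid=3 ⇒ 6 5 13 9 4 8 15 11 14
9<13: swap(2,3), lo=3 mid=4 ⇒ 6 5 9 13 4 8 15 11 14
4<13: swap(3,4), lo=4 mid=5 ⇒ 6 5 9 4 13 8 15 11 14
8<13: swap(4,5), lo=5 mid=6 ⇒ 6 5 9 4 8 13 15 11 14
15>13: swap(6,7), hi=6 ⇒ 6 5 9 4 8 13 11 15 14
11<13: swap(5,6), lo=6 mid=7 ⇒ 6 5 9 4 8 11 13 15 14
done. lo=6 hi=6; a=6 5 9 4 8 11 13 15 14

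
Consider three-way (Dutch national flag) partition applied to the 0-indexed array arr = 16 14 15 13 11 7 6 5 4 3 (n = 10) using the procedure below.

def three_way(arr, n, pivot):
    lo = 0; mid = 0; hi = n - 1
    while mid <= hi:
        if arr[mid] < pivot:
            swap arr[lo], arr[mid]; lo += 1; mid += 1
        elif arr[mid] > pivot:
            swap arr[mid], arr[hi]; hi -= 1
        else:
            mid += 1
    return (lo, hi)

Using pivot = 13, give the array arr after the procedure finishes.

3 4 5 11 7 6 13 15 14 16

lo=0 mid=0 hi=9
16>13: swap(0,9), hi=8 ⇒ 3 14 15 13 11 7 6 5 4 16
3<13: swap(0,0), lo=1 mid=1 ⇒ 3 14 15 13 11 7 6 5 4 16
14>13: swap(1,8), hi=7 ⇒ 3 4 15 13 11 7 6 5 14 16
4<13: swap(1,1), lo=2 mid=2 ⇒ 3 4 15 13 11 7 6 5 14 16
15>13: swap(2,7), hi=6 ⇒ 3 4 5 13 11 7 6 15 14 16
5<13: swap(2,2), lo=3 mid=3 ⇒ 3 4 5 13 11 7 6 15 14 16
13=13: mid=4
11<13: swap(3,4), lo=4 mid=5 ⇒ 3 4 5 11 13 7 6 15 14 16
7<13: swap(4,5), lo=5 mid=6 ⇒ 3 4 5 11 7 13 6 15 14 16
6<13: swap(5,6), lo=6 mid=7 ⇒ 3 4 5 11 7 6 13 15 14 16
done. lo=6 hi=6; arr=3 4 5 11 7 6 13 15 14 16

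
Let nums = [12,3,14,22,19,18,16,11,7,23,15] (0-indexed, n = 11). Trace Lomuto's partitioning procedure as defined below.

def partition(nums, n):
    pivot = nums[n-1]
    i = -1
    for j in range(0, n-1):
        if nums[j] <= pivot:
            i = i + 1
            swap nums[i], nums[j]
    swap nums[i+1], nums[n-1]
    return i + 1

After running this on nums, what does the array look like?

[12,3,14,11,7,15,16,22,19,23,18]

pivot=15, i=-1
j=0: 12≤15, i=0, swap(0,0) ⇒ [12,3,14,22,19,18,16,11,7,23,15]
j=1: 3≤15, i=1, swap(1,1) ⇒ [12,3,14,22,19,18,16,11,7,23,15]
j=2: 14≤15, i=2, swap(2,2) ⇒ [12,3,14,22,19,18,16,11,7,23,15]
j=3: 22>15, skip
j=4: 19>15, skip
j=5: 18>15, skip
j=6: 16>15, skip
j=7: 11≤15, i=3, swap(3,7) ⇒ [12,3,14,11,19,18,16,22,7,23,15]
j=8: 7≤15, i=4, swap(4,8) ⇒ [12,3,14,11,7,18,16,22,19,23,15]
j=9: 23>15, skip
swap(5,10) ⇒ [12,3,14,11,7,15,16,22,19,23,18]; return 5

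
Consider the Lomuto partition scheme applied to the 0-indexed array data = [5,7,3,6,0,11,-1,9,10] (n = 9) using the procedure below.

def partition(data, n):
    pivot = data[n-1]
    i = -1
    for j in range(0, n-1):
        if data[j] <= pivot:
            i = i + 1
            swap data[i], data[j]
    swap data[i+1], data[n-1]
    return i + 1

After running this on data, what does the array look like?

[5,7,3,6,0,-1,9,10,11]

pivot=10, i=-1
j=0: 5≤10, i=0, swap(0,0) ⇒ [5,7,3,6,0,11,-1,9,10]
j=1: 7≤10, i=1, swap(1,1) ⇒ [5,7,3,6,0,11,-1,9,10]
j=2: 3≤10, i=2, swap(2,2) ⇒ [5,7,3,6,0,11,-1,9,10]
j=3: 6≤10, i=3, swap(3,3) ⇒ [5,7,3,6,0,11,-1,9,10]
j=4: 0≤10, i=4, swap(4,4) ⇒ [5,7,3,6,0,11,-1,9,10]
j=5: 11>10, skip
j=6: -1≤10, i=5, swap(5,6) ⇒ [5,7,3,6,0,-1,11,9,10]
j=7: 9≤10, i=6, swap(6,7) ⇒ [5,7,3,6,0,-1,9,11,10]
swap(7,8) ⇒ [5,7,3,6,0,-1,9,10,11]; return 7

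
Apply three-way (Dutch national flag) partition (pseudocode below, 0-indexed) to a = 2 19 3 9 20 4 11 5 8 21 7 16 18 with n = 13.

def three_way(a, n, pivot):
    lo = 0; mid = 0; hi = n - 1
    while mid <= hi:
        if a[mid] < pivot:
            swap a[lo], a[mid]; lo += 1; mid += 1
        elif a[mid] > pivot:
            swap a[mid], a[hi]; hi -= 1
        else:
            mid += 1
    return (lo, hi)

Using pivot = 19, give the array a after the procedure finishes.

2 3 9 18 4 11 5 8 16 7 19 21 20

lo=0 mid=0 hi=12
2<19: swap(0,0), lo=1 mid=1 ⇒ 2 19 3 9 20 4 11 5 8 21 7 16 18
19=19: mid=2
3<19: swap(1,2), lo=2 mid=3 ⇒ 2 3 19 9 20 4 11 5 8 21 7 16 18
9<19: swap(2,3), lo=3 mid=4 ⇒ 2 3 9 19 20 4 11 5 8 21 7 16 18
20>19: swap(4,12), hi=11 ⇒ 2 3 9 19 18 4 11 5 8 21 7 16 20
18<19: swap(3,4), lo=4 mid=5 ⇒ 2 3 9 18 19 4 11 5 8 21 7 16 20
4<19: swap(4,5), lo=5 mid=6 ⇒ 2 3 9 18 4 19 11 5 8 21 7 16 20
11<19: swap(5,6), lo=6 mid=7 ⇒ 2 3 9 18 4 11 19 5 8 21 7 16 20
5<19: swap(6,7), lo=7 mid=8 ⇒ 2 3 9 18 4 11 5 19 8 21 7 16 20
8<19: swap(7,8), lo=8 mid=9 ⇒ 2 3 9 18 4 11 5 8 19 21 7 16 20
21>19: swap(9,11), hi=10 ⇒ 2 3 9 18 4 11 5 8 19 16 7 21 20
16<19: swap(8,9), lo=9 mid=10 ⇒ 2 3 9 18 4 11 5 8 16 19 7 21 20
7<19: swap(9,10), lo=10 mid=11 ⇒ 2 3 9 18 4 11 5 8 16 7 19 21 20
done. lo=10 hi=10; a=2 3 9 18 4 11 5 8 16 7 19 21 20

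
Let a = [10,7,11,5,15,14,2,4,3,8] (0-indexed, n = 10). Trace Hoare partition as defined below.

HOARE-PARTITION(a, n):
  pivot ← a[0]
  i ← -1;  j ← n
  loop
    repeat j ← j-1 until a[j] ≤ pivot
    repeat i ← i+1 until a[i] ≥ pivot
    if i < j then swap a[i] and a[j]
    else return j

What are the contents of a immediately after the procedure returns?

[8,7,3,5,4,2,14,15,11,10]

pivot = a[0] = 10; i = -1, j = 10
j→9 (a[9]=8≤10), i→0 (a[0]=10≥10); i<j, swap → [8,7,11,5,15,14,2,4,3,10]
j→8 (a[8]=3≤10), i→2 (a[2]=11≥10); i<j, swap → [8,7,3,5,15,14,2,4,11,10]
j→7 (a[7]=4≤10), i→4 (a[4]=15≥10); i<j, swap → [8,7,3,5,4,14,2,15,11,10]
j→6 (a[6]=2≤10), i→5 (a[5]=14≥10); i<j, swap → [8,7,3,5,4,2,14,15,11,10]
j→5, i→6; i≥j, return j=5. a = [8,7,3,5,4,2,14,15,11,10]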